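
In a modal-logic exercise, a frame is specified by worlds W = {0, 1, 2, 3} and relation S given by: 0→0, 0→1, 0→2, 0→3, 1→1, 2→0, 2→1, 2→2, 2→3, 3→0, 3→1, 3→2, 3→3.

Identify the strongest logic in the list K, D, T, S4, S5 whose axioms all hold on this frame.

Serial (axiom D): yes — every world has a successor (e.g. 0 S 0).
Reflexive (axiom T): yes — every world is S-related to itself.
Transitive (axiom 4): yes — every two-step S-path is closed by a direct edge.
Euclidean (axiom 5): no — 0 S 1 and 0 S 2, but not 1 S 2.
So F validates K, D, T, S4; S5 would additionally require S to be Euclidean. The strongest is S4.

S4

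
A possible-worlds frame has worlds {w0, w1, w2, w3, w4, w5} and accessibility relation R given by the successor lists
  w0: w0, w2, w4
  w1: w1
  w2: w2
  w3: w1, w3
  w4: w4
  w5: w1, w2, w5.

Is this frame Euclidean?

No

Euclidean: no — w0 R w2 and w0 R w4, but not w2 R w4.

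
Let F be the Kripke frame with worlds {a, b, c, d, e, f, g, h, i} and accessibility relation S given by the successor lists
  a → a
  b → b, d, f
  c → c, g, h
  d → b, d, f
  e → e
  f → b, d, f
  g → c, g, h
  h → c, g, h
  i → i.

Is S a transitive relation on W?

Transitive: yes — every two-step S-path is closed by a direct edge.

Yes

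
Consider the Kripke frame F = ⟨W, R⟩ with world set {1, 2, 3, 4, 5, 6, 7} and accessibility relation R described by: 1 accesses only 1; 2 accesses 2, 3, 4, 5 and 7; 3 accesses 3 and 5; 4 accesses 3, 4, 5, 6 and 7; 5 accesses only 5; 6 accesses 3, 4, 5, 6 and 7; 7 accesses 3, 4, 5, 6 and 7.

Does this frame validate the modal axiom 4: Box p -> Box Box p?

By correspondence theory, 4 is valid on a frame iff R is transitive.
Transitive: no — 2 R 4 and 4 R 6, but not 2 R 6.

No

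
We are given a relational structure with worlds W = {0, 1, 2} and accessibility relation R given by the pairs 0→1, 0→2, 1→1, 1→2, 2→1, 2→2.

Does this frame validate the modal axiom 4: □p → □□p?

The schema 4 characterises exactly the transitive frames.
Transitive: yes — every two-step R-path is closed by a direct edge.

Yes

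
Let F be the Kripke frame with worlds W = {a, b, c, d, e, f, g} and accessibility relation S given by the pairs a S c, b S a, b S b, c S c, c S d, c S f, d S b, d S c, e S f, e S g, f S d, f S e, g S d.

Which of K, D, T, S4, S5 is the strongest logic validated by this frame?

Serial (axiom D): yes — every world has a successor (e.g. a S c).
Reflexive (axiom T): no — a is not related to itself.
Transitive (axiom 4): no — a S c and c S d, but not a S d.
Euclidean (axiom 5): no — c S d and c S f, but not d S f.
So F validates K, D; T would additionally require S to be reflexive. The strongest is D.

D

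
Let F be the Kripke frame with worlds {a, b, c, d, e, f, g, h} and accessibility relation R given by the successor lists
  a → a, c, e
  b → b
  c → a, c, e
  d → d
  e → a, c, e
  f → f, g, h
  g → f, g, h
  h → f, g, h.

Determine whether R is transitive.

Transitive: yes — every two-step R-path is closed by a direct edge.

Yes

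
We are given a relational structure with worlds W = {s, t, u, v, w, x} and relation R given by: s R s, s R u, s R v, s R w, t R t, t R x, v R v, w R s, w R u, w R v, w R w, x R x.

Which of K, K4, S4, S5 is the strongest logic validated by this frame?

Transitive (axiom 4): yes — every two-step R-path is closed by a direct edge.
Reflexive (axiom T): no — u is not related to itself.
Euclidean (axiom 5): no — s R u and s R v, but not u R v.
So F validates K, K4; S4 would additionally require R to be reflexive. The strongest is K4.

K4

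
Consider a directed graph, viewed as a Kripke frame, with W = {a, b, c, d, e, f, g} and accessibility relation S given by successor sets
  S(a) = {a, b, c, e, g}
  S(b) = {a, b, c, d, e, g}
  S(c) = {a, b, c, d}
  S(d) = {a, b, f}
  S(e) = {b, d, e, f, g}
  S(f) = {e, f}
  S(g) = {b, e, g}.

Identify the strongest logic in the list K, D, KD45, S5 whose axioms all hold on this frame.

Serial (axiom D): yes — every world has a successor (e.g. a S a).
Euclidean (axiom 5): no — a S c and a S e, but not c S e.
Transitive (axiom 4): no — a S b and b S d, but not a S d.
Reflexive (axiom T): no — d is not related to itself.
So F validates K, D; KD45 would additionally require S to be Euclidean and transitive. The strongest is D.

D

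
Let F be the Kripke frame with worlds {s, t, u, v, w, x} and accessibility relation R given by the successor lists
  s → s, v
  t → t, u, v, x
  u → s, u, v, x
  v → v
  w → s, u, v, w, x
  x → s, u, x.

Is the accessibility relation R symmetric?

Symmetric: no — s R v but not v R s.

No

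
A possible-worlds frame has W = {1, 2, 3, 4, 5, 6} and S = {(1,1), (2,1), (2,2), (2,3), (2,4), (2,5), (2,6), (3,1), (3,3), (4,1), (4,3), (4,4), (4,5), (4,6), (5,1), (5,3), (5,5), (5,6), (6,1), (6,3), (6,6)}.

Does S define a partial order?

Yes

Reflexive: yes — every world is S-related to itself.
Transitive: yes — every two-step S-path is closed by a direct edge.
Antisymmetric: yes — no distinct pair is related both ways.
So S is a partial order.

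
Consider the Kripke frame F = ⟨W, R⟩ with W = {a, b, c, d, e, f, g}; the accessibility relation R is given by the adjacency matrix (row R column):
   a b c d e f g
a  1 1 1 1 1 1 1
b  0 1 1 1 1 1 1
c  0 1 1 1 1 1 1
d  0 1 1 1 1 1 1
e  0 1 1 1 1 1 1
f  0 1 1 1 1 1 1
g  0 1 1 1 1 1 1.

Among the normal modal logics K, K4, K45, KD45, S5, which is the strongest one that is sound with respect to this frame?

Transitive (axiom 4): yes — every two-step R-path is closed by a direct edge.
Euclidean (axiom 5): no — a R b and a R a, but not b R a.
Serial (axiom D): yes — every world has a successor (e.g. a R a).
Reflexive (axiom T): yes — every world is R-related to itself.
So F validates K, K4; K45 would additionally require R to be Euclidean. The strongest is K4.

K4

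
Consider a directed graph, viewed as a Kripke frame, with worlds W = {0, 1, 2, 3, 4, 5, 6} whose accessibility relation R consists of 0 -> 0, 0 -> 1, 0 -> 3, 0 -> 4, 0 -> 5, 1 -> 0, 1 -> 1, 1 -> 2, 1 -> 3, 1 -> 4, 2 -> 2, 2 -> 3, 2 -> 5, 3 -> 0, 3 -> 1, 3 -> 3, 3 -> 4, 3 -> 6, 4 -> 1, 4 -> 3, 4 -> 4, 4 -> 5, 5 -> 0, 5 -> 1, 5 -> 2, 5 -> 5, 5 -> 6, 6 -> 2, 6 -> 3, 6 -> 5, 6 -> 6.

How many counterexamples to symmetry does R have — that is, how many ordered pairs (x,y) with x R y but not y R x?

6

Enumerating: (0,4), (1,2), (2,3), (4,5), (5,1), (6,2).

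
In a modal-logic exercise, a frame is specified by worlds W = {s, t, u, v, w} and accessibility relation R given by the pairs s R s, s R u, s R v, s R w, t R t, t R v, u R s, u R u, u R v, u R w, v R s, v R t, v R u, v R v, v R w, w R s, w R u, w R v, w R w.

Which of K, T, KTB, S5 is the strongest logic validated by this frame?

KTB

Reflexive (axiom T): yes — every world is R-related to itself.
Symmetric (axiom B): yes — every pair in R has its reverse in R.
Euclidean (axiom 5): no — v R s and v R t, but not s R t.
So F validates K, T, KTB; S5 would additionally require R to be Euclidean. The strongest is KTB.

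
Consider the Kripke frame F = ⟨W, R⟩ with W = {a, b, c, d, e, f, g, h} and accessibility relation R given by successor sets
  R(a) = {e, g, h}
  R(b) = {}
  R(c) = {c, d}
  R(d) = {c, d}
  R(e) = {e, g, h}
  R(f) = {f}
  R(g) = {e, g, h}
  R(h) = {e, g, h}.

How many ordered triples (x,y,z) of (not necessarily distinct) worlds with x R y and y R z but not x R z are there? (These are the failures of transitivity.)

0

R is transitive; there are no such tuples.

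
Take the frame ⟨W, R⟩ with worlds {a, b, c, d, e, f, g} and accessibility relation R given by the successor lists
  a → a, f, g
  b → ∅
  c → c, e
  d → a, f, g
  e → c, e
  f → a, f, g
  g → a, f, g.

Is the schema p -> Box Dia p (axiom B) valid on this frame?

The schema B characterises exactly the symmetric frames.
Symmetric: no — d R a but not a R d.

No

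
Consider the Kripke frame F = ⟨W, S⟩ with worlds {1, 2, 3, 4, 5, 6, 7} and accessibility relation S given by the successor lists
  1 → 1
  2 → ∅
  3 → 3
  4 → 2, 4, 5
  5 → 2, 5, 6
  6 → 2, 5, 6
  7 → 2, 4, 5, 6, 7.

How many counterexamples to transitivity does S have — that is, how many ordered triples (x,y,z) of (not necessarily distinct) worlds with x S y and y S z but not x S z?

Enumerating: (4,5,6).

1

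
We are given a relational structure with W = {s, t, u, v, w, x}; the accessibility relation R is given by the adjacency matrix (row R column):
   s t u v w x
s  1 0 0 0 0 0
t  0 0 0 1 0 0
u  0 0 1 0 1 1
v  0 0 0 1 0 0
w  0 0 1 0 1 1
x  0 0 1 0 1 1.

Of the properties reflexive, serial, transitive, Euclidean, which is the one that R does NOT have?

reflexive

Reflexive: no — t is not related to itself.
Serial: yes — every world has a successor (e.g. s R s).
Transitive: yes — every two-step R-path is closed by a direct edge.
Euclidean: yes — any two successors of a common world are R-related.
Only reflexive fails.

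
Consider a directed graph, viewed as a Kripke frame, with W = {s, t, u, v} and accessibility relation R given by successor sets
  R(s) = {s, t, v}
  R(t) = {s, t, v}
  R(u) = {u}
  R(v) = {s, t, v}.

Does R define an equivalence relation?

Reflexive: yes — every world is R-related to itself.
Symmetric: yes — every pair in R has its reverse in R.
Transitive: yes — every two-step R-path is closed by a direct edge.
So R is an equivalence relation.

Yes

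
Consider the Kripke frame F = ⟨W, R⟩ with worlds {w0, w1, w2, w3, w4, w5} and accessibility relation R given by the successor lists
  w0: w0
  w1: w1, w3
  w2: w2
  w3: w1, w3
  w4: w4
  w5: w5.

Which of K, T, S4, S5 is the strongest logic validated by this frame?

Reflexive (axiom T): yes — every world is R-related to itself.
Transitive (axiom 4): yes — every two-step R-path is closed by a direct edge.
Euclidean (axiom 5): yes — any two successors of a common world are R-related.
So F validates K, T, S4, S5. The strongest is S5.

S5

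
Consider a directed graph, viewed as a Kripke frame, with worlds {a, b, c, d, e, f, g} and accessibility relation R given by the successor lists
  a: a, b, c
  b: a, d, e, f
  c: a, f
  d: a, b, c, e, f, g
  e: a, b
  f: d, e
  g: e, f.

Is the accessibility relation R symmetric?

Symmetric: no — b R f but not f R b.

No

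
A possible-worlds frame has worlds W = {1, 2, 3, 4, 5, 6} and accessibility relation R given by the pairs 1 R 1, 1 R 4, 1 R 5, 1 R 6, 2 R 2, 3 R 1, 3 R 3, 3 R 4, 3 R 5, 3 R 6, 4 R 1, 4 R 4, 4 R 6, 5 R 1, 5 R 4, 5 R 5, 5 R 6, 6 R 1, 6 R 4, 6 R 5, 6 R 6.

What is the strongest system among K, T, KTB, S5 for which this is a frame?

Reflexive (axiom T): yes — every world is R-related to itself.
Symmetric (axiom B): no — 3 R 1 but not 1 R 3.
Euclidean (axiom 5): no — 1 R 4 and 1 R 5, but not 4 R 5.
So F validates K, T; KTB would additionally require R to be symmetric. The strongest is T.

T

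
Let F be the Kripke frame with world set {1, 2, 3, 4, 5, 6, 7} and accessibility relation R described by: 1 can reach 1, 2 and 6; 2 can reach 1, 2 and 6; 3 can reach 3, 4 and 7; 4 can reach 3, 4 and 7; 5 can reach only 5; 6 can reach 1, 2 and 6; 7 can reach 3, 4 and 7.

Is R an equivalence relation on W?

Yes

Reflexive: yes — every world is R-related to itself.
Symmetric: yes — every pair in R has its reverse in R.
Transitive: yes — every two-step R-path is closed by a direct edge.
So R is an equivalence relation.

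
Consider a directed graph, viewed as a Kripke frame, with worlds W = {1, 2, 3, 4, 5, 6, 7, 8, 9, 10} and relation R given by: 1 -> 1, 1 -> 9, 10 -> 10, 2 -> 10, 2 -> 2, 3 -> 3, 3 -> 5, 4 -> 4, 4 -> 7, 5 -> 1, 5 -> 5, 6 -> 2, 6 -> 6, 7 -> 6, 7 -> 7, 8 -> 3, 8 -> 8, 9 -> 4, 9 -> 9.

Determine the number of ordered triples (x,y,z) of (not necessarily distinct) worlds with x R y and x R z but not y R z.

9

Enumerating: (1,9,1), (2,10,2), (3,5,3), (4,7,4), (5,1,5), (6,2,6), (7,6,7), (8,3,8), (9,4,9).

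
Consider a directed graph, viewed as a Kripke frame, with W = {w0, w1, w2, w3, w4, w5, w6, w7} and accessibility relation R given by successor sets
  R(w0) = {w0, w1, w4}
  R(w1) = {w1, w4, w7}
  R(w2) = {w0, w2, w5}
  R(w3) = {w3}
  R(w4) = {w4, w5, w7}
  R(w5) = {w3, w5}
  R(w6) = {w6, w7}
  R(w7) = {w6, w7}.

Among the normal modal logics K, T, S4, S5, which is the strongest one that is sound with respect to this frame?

Reflexive (axiom T): yes — every world is R-related to itself.
Transitive (axiom 4): no — w0 R w1 and w1 R w7, but not w0 R w7.
Euclidean (axiom 5): no — w0 R w4 and w0 R w1, but not w4 R w1.
So F validates K, T; S4 would additionally require R to be transitive. The strongest is T.

T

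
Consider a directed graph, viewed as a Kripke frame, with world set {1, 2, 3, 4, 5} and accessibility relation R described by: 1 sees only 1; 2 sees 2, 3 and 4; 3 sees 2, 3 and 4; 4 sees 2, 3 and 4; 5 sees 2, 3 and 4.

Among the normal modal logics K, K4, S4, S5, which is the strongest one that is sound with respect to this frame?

Transitive (axiom 4): yes — every two-step R-path is closed by a direct edge.
Reflexive (axiom T): no — 5 is not related to itself.
Euclidean (axiom 5): yes — any two successors of a common world are R-related.
So F validates K, K4; S4 would additionally require R to be reflexive. The strongest is K4.

K4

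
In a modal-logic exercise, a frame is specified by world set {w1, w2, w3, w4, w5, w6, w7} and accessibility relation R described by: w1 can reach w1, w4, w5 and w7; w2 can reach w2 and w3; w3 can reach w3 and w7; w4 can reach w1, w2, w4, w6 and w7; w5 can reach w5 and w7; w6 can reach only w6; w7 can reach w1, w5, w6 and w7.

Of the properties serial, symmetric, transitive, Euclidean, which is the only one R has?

Serial: yes — every world has a successor (e.g. w1 R w1).
Symmetric: no — w1 R w5 but not w5 R w1.
Transitive: no — w1 R w4 and w4 R w2, but not w1 R w2.
Euclidean: no — w1 R w4 and w1 R w5, but not w4 R w5.
Only serial holds.

serial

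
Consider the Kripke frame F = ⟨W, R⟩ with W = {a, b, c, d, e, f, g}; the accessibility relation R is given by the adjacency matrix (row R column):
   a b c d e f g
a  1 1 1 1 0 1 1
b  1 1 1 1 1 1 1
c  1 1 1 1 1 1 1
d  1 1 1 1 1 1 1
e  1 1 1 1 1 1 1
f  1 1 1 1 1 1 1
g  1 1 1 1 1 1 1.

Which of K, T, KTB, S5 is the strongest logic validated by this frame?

Reflexive (axiom T): yes — every world is R-related to itself.
Symmetric (axiom B): no — e R a but not a R e.
Euclidean (axiom 5): no — b R a and b R e, but not a R e.
So F validates K, T; KTB would additionally require R to be symmetric. The strongest is T.

T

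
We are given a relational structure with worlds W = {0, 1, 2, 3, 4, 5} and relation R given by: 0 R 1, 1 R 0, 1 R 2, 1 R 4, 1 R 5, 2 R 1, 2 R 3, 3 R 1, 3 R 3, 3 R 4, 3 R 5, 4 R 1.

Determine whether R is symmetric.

Symmetric: no — 1 R 5 but not 5 R 1.

No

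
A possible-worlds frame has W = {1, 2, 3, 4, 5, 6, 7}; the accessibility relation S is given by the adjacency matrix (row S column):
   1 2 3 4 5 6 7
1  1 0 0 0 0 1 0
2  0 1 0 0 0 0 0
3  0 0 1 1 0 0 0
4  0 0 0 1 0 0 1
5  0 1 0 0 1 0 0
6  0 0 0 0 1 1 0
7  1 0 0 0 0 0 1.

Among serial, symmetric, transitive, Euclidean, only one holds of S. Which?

serial

Serial: yes — every world has a successor (e.g. 1 S 1).
Symmetric: no — 1 S 6 but not 6 S 1.
Transitive: no — 1 S 6 and 6 S 5, but not 1 S 5.
Euclidean: no — 1 S 6 and 1 S 1, but not 6 S 1.
Only serial holds.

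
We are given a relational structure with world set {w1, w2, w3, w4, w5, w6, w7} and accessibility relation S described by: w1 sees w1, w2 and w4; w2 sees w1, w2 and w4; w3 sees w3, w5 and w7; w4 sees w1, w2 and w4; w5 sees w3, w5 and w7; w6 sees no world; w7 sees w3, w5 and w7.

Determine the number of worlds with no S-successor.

1

Enumerating: w6.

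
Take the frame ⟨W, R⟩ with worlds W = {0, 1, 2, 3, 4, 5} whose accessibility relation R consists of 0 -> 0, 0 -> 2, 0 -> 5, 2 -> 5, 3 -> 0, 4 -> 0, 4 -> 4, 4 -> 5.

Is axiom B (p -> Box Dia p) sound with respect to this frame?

Axiom B corresponds to the accessibility relation being symmetric.
Symmetric: no — 0 R 2 but not 2 R 0.

No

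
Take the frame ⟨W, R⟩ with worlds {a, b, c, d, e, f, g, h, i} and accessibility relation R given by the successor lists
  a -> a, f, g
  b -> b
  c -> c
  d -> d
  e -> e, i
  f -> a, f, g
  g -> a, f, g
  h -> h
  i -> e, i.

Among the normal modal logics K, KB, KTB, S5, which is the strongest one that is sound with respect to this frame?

Symmetric (axiom B): yes — every pair in R has its reverse in R.
Reflexive (axiom T): yes — every world is R-related to itself.
Euclidean (axiom 5): yes — any two successors of a common world are R-related.
So F validates K, KB, KTB, S5. The strongest is S5.

S5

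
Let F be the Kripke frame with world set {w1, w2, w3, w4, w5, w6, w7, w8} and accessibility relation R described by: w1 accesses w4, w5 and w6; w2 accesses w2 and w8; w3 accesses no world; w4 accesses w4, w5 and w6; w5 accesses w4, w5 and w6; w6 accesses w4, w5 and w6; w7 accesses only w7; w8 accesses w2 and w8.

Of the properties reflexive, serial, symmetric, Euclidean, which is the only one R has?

Reflexive: no — w1 is not related to itself.
Serial: no — w3 has no R-successor.
Symmetric: no — w1 R w4 but not w4 R w1.
Euclidean: yes — any two successors of a common world are R-related.
Only Euclidean holds.

Euclidean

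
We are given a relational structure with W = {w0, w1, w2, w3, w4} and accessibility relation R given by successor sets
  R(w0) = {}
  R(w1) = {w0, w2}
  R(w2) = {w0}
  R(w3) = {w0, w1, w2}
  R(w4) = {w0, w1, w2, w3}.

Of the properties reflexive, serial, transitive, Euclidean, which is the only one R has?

transitive

Reflexive: no — w0 is not related to itself.
Serial: no — w0 has no R-successor.
Transitive: yes — every two-step R-path is closed by a direct edge.
Euclidean: no — w1 R w0 and w1 R w2, but not w0 R w2.
Only transitive holds.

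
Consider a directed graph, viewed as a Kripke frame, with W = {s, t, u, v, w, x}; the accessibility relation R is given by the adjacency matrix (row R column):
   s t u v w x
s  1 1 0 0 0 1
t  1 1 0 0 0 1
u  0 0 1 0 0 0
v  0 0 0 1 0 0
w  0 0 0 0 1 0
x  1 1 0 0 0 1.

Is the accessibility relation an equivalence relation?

Yes

Reflexive: yes — every world is R-related to itself.
Symmetric: yes — every pair in R has its reverse in R.
Transitive: yes — every two-step R-path is closed by a direct edge.
So R is an equivalence relation.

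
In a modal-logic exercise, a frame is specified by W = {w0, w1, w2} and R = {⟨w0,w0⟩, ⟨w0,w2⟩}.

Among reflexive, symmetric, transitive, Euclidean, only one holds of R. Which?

Reflexive: no — w1 is not related to itself.
Symmetric: no — w0 R w2 but not w2 R w0.
Transitive: yes — every two-step R-path is closed by a direct edge.
Euclidean: no — w0 R w2 and w0 R w0, but not w2 R w0.
Only transitive holds.

transitive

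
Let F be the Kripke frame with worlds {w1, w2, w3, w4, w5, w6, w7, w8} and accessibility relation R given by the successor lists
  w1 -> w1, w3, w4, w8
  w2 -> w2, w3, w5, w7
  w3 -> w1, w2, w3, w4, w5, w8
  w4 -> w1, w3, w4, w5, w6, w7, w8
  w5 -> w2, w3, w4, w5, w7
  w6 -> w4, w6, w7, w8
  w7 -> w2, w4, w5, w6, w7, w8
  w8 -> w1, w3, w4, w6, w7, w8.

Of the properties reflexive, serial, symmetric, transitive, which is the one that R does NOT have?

Reflexive: yes — every world is R-related to itself.
Serial: yes — every world has a successor (e.g. w1 R w1).
Symmetric: yes — every pair in R has its reverse in R.
Transitive: no — w1 R w3 and w3 R w2, but not w1 R w2.
Only transitive fails.

transitive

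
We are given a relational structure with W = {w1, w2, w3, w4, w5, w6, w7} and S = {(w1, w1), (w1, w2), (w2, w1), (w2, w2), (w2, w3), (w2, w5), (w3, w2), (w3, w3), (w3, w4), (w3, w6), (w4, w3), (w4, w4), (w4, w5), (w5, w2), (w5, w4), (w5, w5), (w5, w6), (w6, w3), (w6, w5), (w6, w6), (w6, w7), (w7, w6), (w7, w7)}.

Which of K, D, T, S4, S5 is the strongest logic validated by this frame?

T

Serial (axiom D): yes — every world has a successor (e.g. w1 S w1).
Reflexive (axiom T): yes — every world is S-related to itself.
Transitive (axiom 4): no — w1 S w2 and w2 S w3, but not w1 S w3.
Euclidean (axiom 5): no — w2 S w1 and w2 S w3, but not w1 S w3.
So F validates K, D, T; S4 would additionally require S to be transitive. The strongest is T.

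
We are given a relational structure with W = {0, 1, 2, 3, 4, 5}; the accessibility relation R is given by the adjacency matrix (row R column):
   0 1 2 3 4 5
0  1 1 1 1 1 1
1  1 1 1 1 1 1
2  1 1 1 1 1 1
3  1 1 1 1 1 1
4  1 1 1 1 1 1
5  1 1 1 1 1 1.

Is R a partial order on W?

Reflexive: yes — every world is R-related to itself.
Transitive: yes — every two-step R-path is closed by a direct edge.
Antisymmetric: no — 0 R 1 and 1 R 0 with 0 ≠ 1.
So R is not a partial order.

No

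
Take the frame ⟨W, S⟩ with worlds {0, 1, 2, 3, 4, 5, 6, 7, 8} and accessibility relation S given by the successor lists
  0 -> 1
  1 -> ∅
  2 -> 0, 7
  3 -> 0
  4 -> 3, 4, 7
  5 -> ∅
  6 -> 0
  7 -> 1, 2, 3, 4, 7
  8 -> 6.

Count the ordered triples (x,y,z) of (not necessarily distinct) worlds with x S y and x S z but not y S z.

Enumerating: (0,1,1), (2,0,0), (2,0,7), (2,7,0), (3,0,0), (4,3,3), (4,3,4), (4,3,7), (6,0,0), (7,1,1), (7,1,2), (7,1,3), … and 14 more.
Total: 26.

26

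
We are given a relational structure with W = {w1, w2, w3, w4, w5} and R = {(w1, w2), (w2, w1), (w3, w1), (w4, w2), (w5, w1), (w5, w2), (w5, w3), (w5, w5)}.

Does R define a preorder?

No

Reflexive: no — w1 is not related to itself.
Transitive: no — w3 R w1 and w1 R w2, but not w3 R w2.
So R is not a preorder.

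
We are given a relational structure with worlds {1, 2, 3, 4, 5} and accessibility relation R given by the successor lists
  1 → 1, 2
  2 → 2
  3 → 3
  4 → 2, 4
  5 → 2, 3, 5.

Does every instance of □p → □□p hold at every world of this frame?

The schema 4 characterises exactly the transitive frames.
Transitive: yes — every two-step R-path is closed by a direct edge.

Yes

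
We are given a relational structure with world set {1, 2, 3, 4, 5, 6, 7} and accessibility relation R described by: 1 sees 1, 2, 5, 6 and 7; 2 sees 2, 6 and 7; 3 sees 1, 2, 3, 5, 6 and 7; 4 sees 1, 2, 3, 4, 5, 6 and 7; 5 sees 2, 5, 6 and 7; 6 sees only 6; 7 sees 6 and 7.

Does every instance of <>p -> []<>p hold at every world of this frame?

By correspondence theory, 5 is valid on a frame iff R is Euclidean.
Euclidean: no — 1 R 2 and 1 R 5, but not 2 R 5.

No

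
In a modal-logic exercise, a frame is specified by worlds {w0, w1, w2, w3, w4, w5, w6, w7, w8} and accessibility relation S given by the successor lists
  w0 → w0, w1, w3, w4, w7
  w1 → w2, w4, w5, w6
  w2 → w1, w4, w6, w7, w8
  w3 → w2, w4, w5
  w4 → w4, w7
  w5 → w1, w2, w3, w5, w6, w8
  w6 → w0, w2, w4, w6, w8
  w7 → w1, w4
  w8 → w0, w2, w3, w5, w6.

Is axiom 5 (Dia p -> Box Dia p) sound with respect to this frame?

No

The schema 5 characterises exactly the Euclidean frames.
Euclidean: no — w0 S w1 and w0 S w3, but not w1 S w3.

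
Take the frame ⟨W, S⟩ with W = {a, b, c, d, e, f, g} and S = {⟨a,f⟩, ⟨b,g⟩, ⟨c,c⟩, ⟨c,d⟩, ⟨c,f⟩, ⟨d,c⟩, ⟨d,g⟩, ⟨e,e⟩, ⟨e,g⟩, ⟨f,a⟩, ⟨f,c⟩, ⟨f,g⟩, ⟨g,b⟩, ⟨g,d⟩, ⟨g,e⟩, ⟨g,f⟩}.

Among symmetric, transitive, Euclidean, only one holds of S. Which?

Symmetric: yes — every pair in S has its reverse in S.
Transitive: no — a S f and f S c, but not a S c.
Euclidean: no — c S d and c S f, but not d S f.
Only symmetric holds.

symmetric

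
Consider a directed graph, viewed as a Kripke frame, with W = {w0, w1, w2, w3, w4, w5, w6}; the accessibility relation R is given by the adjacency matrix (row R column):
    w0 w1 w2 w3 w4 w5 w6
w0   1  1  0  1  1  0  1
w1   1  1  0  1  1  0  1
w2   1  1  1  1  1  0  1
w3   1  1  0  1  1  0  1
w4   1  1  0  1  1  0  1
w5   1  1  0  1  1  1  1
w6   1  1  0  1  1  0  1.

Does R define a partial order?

No

Reflexive: yes — every world is R-related to itself.
Transitive: yes — every two-step R-path is closed by a direct edge.
Antisymmetric: no — w0 R w1 and w1 R w0 with w0 ≠ w1.
So R is not a partial order.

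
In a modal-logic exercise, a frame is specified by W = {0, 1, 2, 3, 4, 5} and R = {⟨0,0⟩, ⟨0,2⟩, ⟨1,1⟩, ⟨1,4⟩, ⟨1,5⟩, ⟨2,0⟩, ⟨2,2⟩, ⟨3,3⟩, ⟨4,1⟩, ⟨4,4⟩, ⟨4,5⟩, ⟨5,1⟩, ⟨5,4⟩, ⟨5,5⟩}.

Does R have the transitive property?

Transitive: yes — every two-step R-path is closed by a direct edge.

Yes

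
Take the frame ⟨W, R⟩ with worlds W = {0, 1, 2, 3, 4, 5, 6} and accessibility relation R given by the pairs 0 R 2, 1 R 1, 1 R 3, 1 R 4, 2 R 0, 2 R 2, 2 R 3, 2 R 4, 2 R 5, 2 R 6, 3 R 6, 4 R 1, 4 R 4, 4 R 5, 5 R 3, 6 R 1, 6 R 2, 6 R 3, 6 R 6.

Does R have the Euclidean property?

Euclidean: no — 1 R 3 and 1 R 4, but not 3 R 4.

No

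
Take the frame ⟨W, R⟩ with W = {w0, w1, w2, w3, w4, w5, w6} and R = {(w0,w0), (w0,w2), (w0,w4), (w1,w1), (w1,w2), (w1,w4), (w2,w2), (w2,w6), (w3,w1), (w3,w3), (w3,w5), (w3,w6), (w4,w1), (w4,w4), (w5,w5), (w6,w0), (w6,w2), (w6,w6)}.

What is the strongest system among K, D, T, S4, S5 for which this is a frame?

T

Serial (axiom D): yes — every world has a successor (e.g. w0 R w0).
Reflexive (axiom T): yes — every world is R-related to itself.
Transitive (axiom 4): no — w0 R w2 and w2 R w6, but not w0 R w6.
Euclidean (axiom 5): no — w0 R w2 and w0 R w4, but not w2 R w4.
So F validates K, D, T; S4 would additionally require R to be transitive. The strongest is T.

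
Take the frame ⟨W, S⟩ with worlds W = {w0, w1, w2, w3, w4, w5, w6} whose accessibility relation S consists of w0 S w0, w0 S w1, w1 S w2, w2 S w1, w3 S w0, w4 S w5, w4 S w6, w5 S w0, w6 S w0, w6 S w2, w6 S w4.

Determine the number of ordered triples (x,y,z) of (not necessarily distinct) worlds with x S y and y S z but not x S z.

13

Enumerating: (w0,w1,w2), (w1,w2,w1), (w2,w1,w2), (w3,w0,w1), (w4,w5,w0), (w4,w6,w0), (w4,w6,w2), (w4,w6,w4), (w5,w0,w1), (w6,w0,w1), (w6,w2,w1), (w6,w4,w5), (w6,w4,w6).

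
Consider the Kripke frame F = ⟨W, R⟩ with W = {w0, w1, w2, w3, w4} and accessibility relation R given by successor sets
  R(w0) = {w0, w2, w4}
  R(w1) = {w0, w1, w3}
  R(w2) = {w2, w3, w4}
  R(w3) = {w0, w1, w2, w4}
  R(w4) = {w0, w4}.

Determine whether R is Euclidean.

Euclidean: no — w0 R w4 and w0 R w2, but not w4 R w2.

No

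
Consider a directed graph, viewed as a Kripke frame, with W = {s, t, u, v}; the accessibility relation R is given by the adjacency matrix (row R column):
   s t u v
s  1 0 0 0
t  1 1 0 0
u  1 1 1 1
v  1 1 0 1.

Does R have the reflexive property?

Reflexive: yes — every world is R-related to itself.

Yes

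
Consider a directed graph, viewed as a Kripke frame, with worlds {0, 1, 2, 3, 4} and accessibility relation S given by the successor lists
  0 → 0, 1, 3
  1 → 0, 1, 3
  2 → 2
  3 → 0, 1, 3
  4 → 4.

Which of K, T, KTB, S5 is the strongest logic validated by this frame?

S5

Reflexive (axiom T): yes — every world is S-related to itself.
Symmetric (axiom B): yes — every pair in S has its reverse in S.
Euclidean (axiom 5): yes — any two successors of a common world are S-related.
So F validates K, T, KTB, S5. The strongest is S5.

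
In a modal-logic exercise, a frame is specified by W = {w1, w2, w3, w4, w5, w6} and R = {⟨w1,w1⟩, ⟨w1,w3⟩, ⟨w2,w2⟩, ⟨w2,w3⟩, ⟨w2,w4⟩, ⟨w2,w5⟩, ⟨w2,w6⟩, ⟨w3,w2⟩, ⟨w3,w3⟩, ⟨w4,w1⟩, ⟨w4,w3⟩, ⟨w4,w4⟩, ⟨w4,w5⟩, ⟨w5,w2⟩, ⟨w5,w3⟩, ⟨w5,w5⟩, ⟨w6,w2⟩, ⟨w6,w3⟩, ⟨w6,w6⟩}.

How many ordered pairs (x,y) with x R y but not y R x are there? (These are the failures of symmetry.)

7

Enumerating: (w1,w3), (w2,w4), (w4,w1), (w4,w3), (w4,w5), (w5,w3), (w6,w3).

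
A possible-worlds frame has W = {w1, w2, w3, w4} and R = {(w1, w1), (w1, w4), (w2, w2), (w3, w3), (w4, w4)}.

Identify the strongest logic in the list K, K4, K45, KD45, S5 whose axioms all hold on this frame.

K4

Transitive (axiom 4): yes — every two-step R-path is closed by a direct edge.
Euclidean (axiom 5): no — w1 R w4 and w1 R w1, but not w4 R w1.
Serial (axiom D): yes — every world has a successor (e.g. w1 R w1).
Reflexive (axiom T): yes — every world is R-related to itself.
So F validates K, K4; K45 would additionally require R to be Euclidean. The strongest is K4.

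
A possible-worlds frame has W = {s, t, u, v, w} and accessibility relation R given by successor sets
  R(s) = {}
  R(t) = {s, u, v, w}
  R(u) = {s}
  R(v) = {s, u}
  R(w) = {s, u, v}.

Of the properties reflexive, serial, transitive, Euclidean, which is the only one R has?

transitive

Reflexive: no — s is not related to itself.
Serial: no — s has no R-successor.
Transitive: yes — every two-step R-path is closed by a direct edge.
Euclidean: no — t R s and t R u, but not s R u.
Only transitive holds.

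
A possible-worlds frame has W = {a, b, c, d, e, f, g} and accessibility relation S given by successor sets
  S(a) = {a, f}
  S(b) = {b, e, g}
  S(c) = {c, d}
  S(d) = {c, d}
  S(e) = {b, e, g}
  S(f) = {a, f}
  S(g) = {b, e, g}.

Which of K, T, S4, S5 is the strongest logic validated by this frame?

S5

Reflexive (axiom T): yes — every world is S-related to itself.
Transitive (axiom 4): yes — every two-step S-path is closed by a direct edge.
Euclidean (axiom 5): yes — any two successors of a common world are S-related.
So F validates K, T, S4, S5. The strongest is S5.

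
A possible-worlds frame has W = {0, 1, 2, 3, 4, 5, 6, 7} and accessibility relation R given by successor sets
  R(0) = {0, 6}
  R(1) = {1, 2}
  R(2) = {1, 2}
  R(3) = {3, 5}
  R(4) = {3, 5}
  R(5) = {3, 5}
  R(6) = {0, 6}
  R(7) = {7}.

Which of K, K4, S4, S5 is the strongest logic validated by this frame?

K4

Transitive (axiom 4): yes — every two-step R-path is closed by a direct edge.
Reflexive (axiom T): no — 4 is not related to itself.
Euclidean (axiom 5): yes — any two successors of a common world are R-related.
So F validates K, K4; S4 would additionally require R to be reflexive. The strongest is K4.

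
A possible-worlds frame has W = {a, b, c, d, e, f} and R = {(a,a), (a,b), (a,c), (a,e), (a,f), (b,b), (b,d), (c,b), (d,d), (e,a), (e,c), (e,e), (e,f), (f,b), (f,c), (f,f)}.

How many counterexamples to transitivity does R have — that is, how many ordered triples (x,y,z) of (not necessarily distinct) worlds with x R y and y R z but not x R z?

Enumerating: (a,b,d), (c,b,d), (e,a,b), (e,c,b), (e,f,b), (f,b,d).

6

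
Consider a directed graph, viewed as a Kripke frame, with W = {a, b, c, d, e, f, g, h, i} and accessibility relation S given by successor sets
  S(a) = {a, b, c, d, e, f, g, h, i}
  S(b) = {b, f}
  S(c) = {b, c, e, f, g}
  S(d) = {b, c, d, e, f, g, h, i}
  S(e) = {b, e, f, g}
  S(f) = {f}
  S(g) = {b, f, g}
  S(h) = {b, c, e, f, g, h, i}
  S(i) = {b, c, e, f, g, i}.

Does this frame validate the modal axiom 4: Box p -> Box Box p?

Yes

Axiom 4 corresponds to the accessibility relation being transitive.
Transitive: yes — every two-step S-path is closed by a direct edge.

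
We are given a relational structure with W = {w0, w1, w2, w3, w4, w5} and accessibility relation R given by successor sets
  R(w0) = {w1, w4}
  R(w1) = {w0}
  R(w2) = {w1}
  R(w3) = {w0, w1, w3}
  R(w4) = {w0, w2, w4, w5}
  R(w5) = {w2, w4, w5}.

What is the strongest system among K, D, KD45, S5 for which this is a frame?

Serial (axiom D): yes — every world has a successor (e.g. w0 R w1).
Euclidean (axiom 5): no — w0 R w1 and w0 R w4, but not w1 R w4.
Transitive (axiom 4): no — w0 R w4 and w4 R w2, but not w0 R w2.
Reflexive (axiom T): no — w0 is not related to itself.
So F validates K, D; KD45 would additionally require R to be Euclidean and transitive. The strongest is D.

D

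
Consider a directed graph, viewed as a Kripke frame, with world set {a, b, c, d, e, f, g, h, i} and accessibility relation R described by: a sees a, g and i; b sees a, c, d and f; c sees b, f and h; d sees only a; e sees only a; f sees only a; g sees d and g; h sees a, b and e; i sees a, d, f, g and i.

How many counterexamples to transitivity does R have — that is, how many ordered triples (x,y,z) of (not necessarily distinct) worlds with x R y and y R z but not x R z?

25

Enumerating: (a,g,d), (a,i,d), (a,i,f), (b,a,g), (b,a,i), (b,c,b), (b,c,h), (c,b,a), (c,b,c), (c,b,d), (c,f,a), (c,h,a), … and 13 more.
Total: 25.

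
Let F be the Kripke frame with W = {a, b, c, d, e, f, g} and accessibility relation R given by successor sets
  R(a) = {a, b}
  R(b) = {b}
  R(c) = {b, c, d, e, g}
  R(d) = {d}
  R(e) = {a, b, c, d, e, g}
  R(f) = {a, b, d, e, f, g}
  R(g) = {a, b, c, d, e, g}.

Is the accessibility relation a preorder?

Reflexive: yes — every world is R-related to itself.
Transitive: no — c R e and e R a, but not c R a.
So R is not a preorder.

No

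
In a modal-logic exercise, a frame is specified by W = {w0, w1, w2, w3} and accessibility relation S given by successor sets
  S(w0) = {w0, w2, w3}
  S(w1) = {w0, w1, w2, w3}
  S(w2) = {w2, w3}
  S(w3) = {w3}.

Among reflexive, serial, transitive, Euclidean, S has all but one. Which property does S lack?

Euclidean

Reflexive: yes — every world is S-related to itself.
Serial: yes — every world has a successor (e.g. w0 S w0).
Transitive: yes — every two-step S-path is closed by a direct edge.
Euclidean: no — w0 S w3 and w0 S w2, but not w3 S w2.
Only Euclidean fails.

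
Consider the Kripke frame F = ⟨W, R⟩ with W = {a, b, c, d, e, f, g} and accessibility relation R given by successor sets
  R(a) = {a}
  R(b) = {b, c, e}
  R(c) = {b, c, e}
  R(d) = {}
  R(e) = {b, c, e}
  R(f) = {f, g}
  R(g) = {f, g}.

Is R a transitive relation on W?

Yes

Transitive: yes — every two-step R-path is closed by a direct edge.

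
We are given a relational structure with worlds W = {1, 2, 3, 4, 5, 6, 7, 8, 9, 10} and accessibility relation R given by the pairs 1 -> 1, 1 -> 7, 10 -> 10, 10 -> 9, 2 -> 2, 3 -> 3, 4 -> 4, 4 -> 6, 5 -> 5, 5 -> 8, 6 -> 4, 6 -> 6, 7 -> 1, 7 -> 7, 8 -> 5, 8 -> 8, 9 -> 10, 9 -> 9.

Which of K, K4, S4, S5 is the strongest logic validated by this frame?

Transitive (axiom 4): yes — every two-step R-path is closed by a direct edge.
Reflexive (axiom T): yes — every world is R-related to itself.
Euclidean (axiom 5): yes — any two successors of a common world are R-related.
So F validates K, K4, S4, S5. The strongest is S5.

S5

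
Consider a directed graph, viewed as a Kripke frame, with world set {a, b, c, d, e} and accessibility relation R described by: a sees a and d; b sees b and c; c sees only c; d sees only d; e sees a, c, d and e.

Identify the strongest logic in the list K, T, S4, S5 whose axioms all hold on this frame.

S4

Reflexive (axiom T): yes — every world is R-related to itself.
Transitive (axiom 4): yes — every two-step R-path is closed by a direct edge.
Euclidean (axiom 5): no — e R a and e R c, but not a R c.
So F validates K, T, S4; S5 would additionally require R to be Euclidean. The strongest is S4.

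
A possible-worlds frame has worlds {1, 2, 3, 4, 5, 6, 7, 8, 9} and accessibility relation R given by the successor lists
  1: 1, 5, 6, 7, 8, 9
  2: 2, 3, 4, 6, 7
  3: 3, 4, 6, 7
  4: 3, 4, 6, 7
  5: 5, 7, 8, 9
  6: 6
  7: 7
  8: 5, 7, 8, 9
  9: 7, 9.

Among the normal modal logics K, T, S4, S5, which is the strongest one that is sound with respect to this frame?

Reflexive (axiom T): yes — every world is R-related to itself.
Transitive (axiom 4): yes — every two-step R-path is closed by a direct edge.
Euclidean (axiom 5): no — 1 R 5 and 1 R 6, but not 5 R 6.
So F validates K, T, S4; S5 would additionally require R to be Euclidean. The strongest is S4.

S4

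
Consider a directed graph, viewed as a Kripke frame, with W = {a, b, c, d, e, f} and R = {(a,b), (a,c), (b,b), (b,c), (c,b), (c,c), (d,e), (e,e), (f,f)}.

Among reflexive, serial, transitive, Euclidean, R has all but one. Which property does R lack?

reflexive

Reflexive: no — a is not related to itself.
Serial: yes — every world has a successor (e.g. a R b).
Transitive: yes — every two-step R-path is closed by a direct edge.
Euclidean: yes — any two successors of a common world are R-related.
Only reflexive fails.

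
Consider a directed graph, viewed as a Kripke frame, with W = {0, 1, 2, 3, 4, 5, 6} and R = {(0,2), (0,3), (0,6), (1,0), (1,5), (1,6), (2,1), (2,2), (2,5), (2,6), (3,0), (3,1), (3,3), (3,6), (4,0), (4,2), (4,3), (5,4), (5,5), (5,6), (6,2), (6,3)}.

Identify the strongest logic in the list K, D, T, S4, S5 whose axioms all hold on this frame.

Serial (axiom D): yes — every world has a successor (e.g. 0 R 2).
Reflexive (axiom T): no — 0 is not related to itself.
Transitive (axiom 4): no — 0 R 2 and 2 R 1, but not 0 R 1.
Euclidean (axiom 5): no — 0 R 2 and 0 R 3, but not 2 R 3.
So F validates K, D; T would additionally require R to be reflexive. The strongest is D.

D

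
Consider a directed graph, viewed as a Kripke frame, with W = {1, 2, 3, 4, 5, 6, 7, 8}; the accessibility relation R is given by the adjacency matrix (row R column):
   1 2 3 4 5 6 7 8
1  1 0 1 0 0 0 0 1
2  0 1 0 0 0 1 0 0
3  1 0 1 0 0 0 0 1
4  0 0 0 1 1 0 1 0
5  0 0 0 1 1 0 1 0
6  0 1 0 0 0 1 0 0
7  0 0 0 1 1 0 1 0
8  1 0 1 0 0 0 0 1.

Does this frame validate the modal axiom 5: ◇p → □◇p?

The schema 5 characterises exactly the Euclidean frames.
Euclidean: yes — any two successors of a common world are R-related.

Yes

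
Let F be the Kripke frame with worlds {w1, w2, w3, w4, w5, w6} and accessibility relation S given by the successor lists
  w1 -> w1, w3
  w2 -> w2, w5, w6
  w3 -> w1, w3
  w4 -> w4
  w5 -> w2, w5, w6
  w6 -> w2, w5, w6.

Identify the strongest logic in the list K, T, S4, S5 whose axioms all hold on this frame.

Reflexive (axiom T): yes — every world is S-related to itself.
Transitive (axiom 4): yes — every two-step S-path is closed by a direct edge.
Euclidean (axiom 5): yes — any two successors of a common world are S-related.
So F validates K, T, S4, S5. The strongest is S5.

S5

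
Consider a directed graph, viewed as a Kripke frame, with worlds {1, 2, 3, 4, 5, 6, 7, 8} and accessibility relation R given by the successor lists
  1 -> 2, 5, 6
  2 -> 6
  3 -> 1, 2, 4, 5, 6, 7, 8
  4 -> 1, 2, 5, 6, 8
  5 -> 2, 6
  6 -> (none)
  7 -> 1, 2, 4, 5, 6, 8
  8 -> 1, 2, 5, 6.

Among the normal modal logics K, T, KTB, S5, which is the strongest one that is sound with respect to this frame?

Reflexive (axiom T): no — 1 is not related to itself.
Symmetric (axiom B): no — 1 R 2 but not 2 R 1.
Euclidean (axiom 5): no — 1 R 2 and 1 R 5, but not 2 R 5.
So F validates K; T would additionally require R to be reflexive. The strongest is K.

K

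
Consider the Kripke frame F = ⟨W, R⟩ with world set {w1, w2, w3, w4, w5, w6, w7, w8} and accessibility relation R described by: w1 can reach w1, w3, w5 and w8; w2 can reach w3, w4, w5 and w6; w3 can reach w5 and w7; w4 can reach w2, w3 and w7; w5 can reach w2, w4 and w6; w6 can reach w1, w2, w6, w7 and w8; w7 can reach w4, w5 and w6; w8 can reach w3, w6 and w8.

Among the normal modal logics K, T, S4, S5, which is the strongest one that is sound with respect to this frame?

K

Reflexive (axiom T): no — w2 is not related to itself.
Transitive (axiom 4): no — w1 R w3 and w3 R w7, but not w1 R w7.
Euclidean (axiom 5): no — w1 R w3 and w1 R w8, but not w3 R w8.
So F validates K; T would additionally require R to be reflexive. The strongest is K.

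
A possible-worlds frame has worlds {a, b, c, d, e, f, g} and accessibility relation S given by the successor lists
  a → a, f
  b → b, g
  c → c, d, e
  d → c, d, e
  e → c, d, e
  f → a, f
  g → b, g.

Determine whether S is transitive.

Yes

Transitive: yes — every two-step S-path is closed by a direct edge.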